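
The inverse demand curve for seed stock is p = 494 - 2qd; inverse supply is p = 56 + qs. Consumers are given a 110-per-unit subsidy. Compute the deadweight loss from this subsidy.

Deadweight loss = 6050/3

Pre-subsidy: 494 - 2q = 56 + q gives q* = 146 and p* = 202.
With the rebate, buyers effectively pay pb = ps − 110, where ps is the price sellers receive.
On the curves, pb = 494 - 2q and ps = 56 + q; the wedge ps − pb = 110 gives 56 + q − (494 - 2q) = 110, so q' = 548/3.
Then pb = 494 − 2·(548/3) = 386/3 and ps = 56 + 1·(548/3) = 716/3.
The subsidy expands output by 548/3 − 146 = 110/3 past the efficient level; on those units the gap between marginal cost and willingness to pay runs from 0 up to 110.
DWL = ½ × 110 × 110/3 = 6050/3.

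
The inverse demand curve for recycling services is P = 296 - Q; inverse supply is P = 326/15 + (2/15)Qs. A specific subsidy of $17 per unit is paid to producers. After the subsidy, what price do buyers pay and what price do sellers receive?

Pre-subsidy: 296 - Q = 326/15 + (2/15)Q gives Q* = 242 and P* = 54.
With the subsidy, sellers receive Ps = Pb + 17 for each unit, where Pb is the price buyers pay.
On the curves, Pb = 296 - Q and Ps = 326/15 + (2/15)Q; the wedge Ps − Pb = 17 gives 326/15 + (2/15)Q − (296 - Q) = 17, so Q' = 257.
Then Pb = 296 − 1·257 = 39 and Ps = 326/15 + (2/15)·257 = 56.

Buyers pay $39; sellers receive $56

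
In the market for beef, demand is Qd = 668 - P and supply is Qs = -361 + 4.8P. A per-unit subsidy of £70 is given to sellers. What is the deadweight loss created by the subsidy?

Deadweight loss = 58800/29

Pre-subsidy: 668 - P = -361 + 4.8P gives P* = 5145/29, Q* = 14227/29.
With the subsidy, sellers receive Ps = Pb + 70 for each unit, where Pb is the price buyers pay.
Supply in terms of Pb becomes Qs = -361 + 4.8(Pb + 70) = -25 + 4.8Pb. Setting this equal to demand: 668 - Pb = -25 + 4.8Pb, so Pb = 3465/29.
Sellers receive Ps = 3465/29 + 70 = 5495/29; Q' = 668 − 1·(3465/29) = 15907/29.
The subsidy expands output by 15907/29 − 14227/29 = 1680/29 past the efficient level; on those units the gap between marginal cost and willingness to pay runs from 0 up to 70.
DWL = ½ × 70 × 1680/29 = 58800/29.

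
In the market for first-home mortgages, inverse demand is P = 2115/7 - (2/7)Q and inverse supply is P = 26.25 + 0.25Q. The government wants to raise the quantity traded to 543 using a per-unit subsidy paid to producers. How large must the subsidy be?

Required subsidy s = 15 per unit

At Q = 543, from the demand curve buyers pay Pb = 2115/7 − (2/7)·543 = 147; from the supply curve sellers need Ps = 26.25 + 0.25·543 = 162.
The subsidy must fill the gap: s = Ps − Pb = 162 − 147 = 15.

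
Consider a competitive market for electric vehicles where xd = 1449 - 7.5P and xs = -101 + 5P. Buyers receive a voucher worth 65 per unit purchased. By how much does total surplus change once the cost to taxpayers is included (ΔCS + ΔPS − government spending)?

Pre-subsidy: 1449 - 7.5P = -101 + 5P gives P* = 124, x* = 519.
With the rebate, buyers effectively pay Pb = Ps − 65, where Ps is the price sellers receive.
Demand in terms of Ps becomes xd = 1449 − 7.5(Ps − 65) = 1936.5 - 7.5Ps. Setting this equal to supply: 1936.5 - 7.5Ps = -101 + 5Ps, so Ps = 163.
Buyers pay Pb = 163 − 65 = 98; x' = -101 + 5·163 = 714.
ΔCS = ½(519 + 714)(124 − 98) = 16029; ΔPS = ½(519 + 714)(163 − 124) = 24043.5.
Government spending = 65 × 714 = 46410.
Net change = 16029 + 24043.5 − 46410 = -6337.5. The loss equals the DWL triangle ½·65·195.

Net change in total surplus = -6337.5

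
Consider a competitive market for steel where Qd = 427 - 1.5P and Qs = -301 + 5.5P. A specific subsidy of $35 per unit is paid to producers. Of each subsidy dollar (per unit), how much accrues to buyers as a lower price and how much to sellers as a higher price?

Buyers gain $27.5 per unit; sellers gain $7.5 per unit

Pre-subsidy: 427 - 1.5P = -301 + 5.5P gives P* = 104, Q* = 271.
With the subsidy, sellers receive Ps = Pb + 35 for each unit, where Pb is the price buyers pay.
Supply in terms of Pb becomes Qs = -301 + 5.5(Pb + 35) = -108.5 + 5.5Pb. Setting this equal to demand: 427 - 1.5Pb = -108.5 + 5.5Pb, so Pb = 76.5.
Sellers receive Ps = 76.5 + 35 = 111.5; Q' = 427 − 1.5·76.5 = 312.25.
Buyers' price falls by P* − Pb = 104 − 76.5 = 27.5; sellers' price rises by Ps − P* = 111.5 − 104 = 7.5.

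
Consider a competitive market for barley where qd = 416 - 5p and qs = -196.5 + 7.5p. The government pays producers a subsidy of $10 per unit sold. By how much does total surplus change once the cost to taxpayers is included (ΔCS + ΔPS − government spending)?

Pre-subsidy: 416 - 5p = -196.5 + 7.5p gives p* = 49, q* = 171.
With the subsidy, sellers receive ps = pb + 10 for each unit, where pb is the price buyers pay.
Supply in terms of pb becomes qs = -196.5 + 7.5(pb + 10) = -121.5 + 7.5pb. Setting this equal to demand: 416 - 5pb = -121.5 + 7.5pb, so pb = 43.
Sellers receive ps = 43 + 10 = 53; q' = 416 − 5·43 = 201.
ΔCS = ½(171 + 201)(49 − 43) = 1116; ΔPS = ½(171 + 201)(53 − 49) = 744.
Government spending = 10 × 201 = 2010.
Net change = 1116 + 744 − 2010 = -150. The loss equals the DWL triangle ½·10·30.

Net change in total surplus = -$150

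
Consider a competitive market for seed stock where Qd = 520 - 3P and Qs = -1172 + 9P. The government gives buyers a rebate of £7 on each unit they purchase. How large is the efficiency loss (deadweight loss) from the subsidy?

Deadweight loss = £55.125

Pre-subsidy: 520 - 3P = -1172 + 9P gives P* = 141, Q* = 97.
With the rebate, buyers effectively pay Pb = Ps − 7, where Ps is the price sellers receive.
Demand in terms of Ps becomes Qd = 520 − 3(Ps − 7) = 541 - 3Ps. Setting this equal to supply: 541 - 3Ps = -1172 + 9Ps, so Ps = 142.75.
Buyers pay Pb = 142.75 − 7 = 135.75; Q' = -1172 + 9·142.75 = 112.75.
The subsidy expands output by 112.75 − 97 = 15.75 past the efficient level; on those units the gap between marginal cost and willingness to pay runs from 0 up to 7.
DWL = ½ × 7 × 15.75 = 55.125.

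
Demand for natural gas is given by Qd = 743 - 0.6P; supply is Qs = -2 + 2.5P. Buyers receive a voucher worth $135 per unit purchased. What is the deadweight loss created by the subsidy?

Pre-subsidy: 743 - 0.6P = -2 + 2.5P gives P* = 7450/31, Q* = 18563/31.
With the rebate, buyers effectively pay Pb = Ps − 135, where Ps is the price sellers receive.
Demand in terms of Ps becomes Qd = 743 − 0.6(Ps − 135) = 824 - 0.6Ps. Setting this equal to supply: 824 - 0.6Ps = -2 + 2.5Ps, so Ps = 8260/31.
Buyers pay Pb = 8260/31 − 135 = 4075/31; Q' = -2 + 2.5·(8260/31) = 20588/31.
The subsidy expands output by 20588/31 − 18563/31 = 2025/31 past the efficient level; on those units the gap between marginal cost and willingness to pay runs from 0 up to 135.
DWL = ½ × 135 × 2025/31 = 273375/62.

Deadweight loss = 273375/62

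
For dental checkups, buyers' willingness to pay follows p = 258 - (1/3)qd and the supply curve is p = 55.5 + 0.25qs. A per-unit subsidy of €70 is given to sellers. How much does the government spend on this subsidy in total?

Government cost = €32700

Pre-subsidy: 258 - (1/3)q = 55.5 + 0.25q gives q* = 2430/7 and p* = 996/7.
With the subsidy, sellers receive ps = pb + 70 for each unit, where pb is the price buyers pay.
On the curves, pb = 258 - (1/3)q and ps = 55.5 + 0.25q; the wedge ps − pb = 70 gives 55.5 + 0.25q − (258 - (1/3)q) = 70, so q' = 3270/7.
Then pb = 258 − (1/3)·(3270/7) = 716/7 and ps = 55.5 + 0.25·(3270/7) = 1206/7.
Government outlay = subsidy × quantity = 70 × 3270/7 = 32700.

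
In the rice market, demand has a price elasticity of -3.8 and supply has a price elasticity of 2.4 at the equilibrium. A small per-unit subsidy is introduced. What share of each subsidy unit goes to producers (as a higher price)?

Producer share = 19/31

For a small subsidy around the equilibrium, the benefit split depends on the relative slopes, which at a point are proportional to the elasticities.
Buyer share = εs/(εs + |εd|) = 2.4/(2.4 + 3.8) = 12/31; seller share = |εd|/(εs + |εd|) = 19/31.
So producers capture 19/31 of the subsidy.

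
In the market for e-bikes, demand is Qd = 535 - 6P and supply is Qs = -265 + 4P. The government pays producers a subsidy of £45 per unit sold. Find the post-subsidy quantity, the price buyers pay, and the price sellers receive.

Q' = 163; buyers pay £62; sellers receive £107

Pre-subsidy: 535 - 6P = -265 + 4P gives P* = 80, Q* = 55.
With the subsidy, sellers receive Ps = Pb + 45 for each unit, where Pb is the price buyers pay.
Supply in terms of Pb becomes Qs = -265 + 4(Pb + 45) = -85 + 4Pb. Setting this equal to demand: 535 - 6Pb = -85 + 4Pb, so Pb = 62.
Sellers receive Ps = 62 + 45 = 107; Q' = 535 − 6·62 = 163.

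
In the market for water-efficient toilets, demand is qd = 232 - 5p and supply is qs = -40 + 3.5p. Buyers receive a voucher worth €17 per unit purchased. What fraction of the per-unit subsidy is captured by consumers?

Pre-subsidy: 232 - 5p = -40 + 3.5p gives p* = 32, q* = 72.
With the rebate, buyers effectively pay pb = ps − 17, where ps is the price sellers receive.
Demand in terms of ps becomes qd = 232 − 5(ps − 17) = 317 - 5ps. Setting this equal to supply: 317 - 5ps = -40 + 3.5ps, so ps = 42.
Buyers pay pb = 42 − 17 = 25; q' = -40 + 3.5·42 = 107.
Buyers' price falls by p* − pb = 32 − 25 = 7; sellers' price rises by ps − p* = 42 − 32 = 10.
So consumers capture 7/17 = 7/17 of each unit of subsidy.

Consumer share = 7/17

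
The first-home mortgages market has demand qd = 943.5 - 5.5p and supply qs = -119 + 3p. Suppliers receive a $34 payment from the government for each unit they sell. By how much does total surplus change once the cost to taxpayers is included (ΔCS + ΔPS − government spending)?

Net change in total surplus = -$1122

Pre-subsidy: 943.5 - 5.5p = -119 + 3p gives p* = 125, q* = 256.
With the subsidy, sellers receive ps = pb + 34 for each unit, where pb is the price buyers pay.
Supply in terms of pb becomes qs = -119 + 3(pb + 34) = -17 + 3pb. Setting this equal to demand: 943.5 - 5.5pb = -17 + 3pb, so pb = 113.
Sellers receive ps = 113 + 34 = 147; q' = 943.5 − 5.5·113 = 322.
ΔCS = ½(256 + 322)(125 − 113) = 3468; ΔPS = ½(256 + 322)(147 − 125) = 6358.
Government spending = 34 × 322 = 10948.
Net change = 3468 + 6358 − 10948 = -1122. The loss equals the DWL triangle ½·34·66.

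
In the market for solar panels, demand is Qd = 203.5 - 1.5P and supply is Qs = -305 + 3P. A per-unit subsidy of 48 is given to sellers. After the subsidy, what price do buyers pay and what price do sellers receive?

Buyers pay 81; sellers receive 129

Pre-subsidy: 203.5 - 1.5P = -305 + 3P gives P* = 113, Q* = 34.
With the subsidy, sellers receive Ps = Pb + 48 for each unit, where Pb is the price buyers pay.
Supply in terms of Pb becomes Qs = -305 + 3(Pb + 48) = -161 + 3Pb. Setting this equal to demand: 203.5 - 1.5Pb = -161 + 3Pb, so Pb = 81.
Sellers receive Ps = 81 + 48 = 129; Q' = 203.5 − 1.5·81 = 82.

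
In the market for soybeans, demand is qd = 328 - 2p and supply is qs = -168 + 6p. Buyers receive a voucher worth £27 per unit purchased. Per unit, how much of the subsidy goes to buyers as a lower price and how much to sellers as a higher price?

Pre-subsidy: 328 - 2p = -168 + 6p gives p* = 62, q* = 204.
With the rebate, buyers effectively pay pb = ps − 27, where ps is the price sellers receive.
Demand in terms of ps becomes qd = 328 − 2(ps − 27) = 382 - 2ps. Setting this equal to supply: 382 - 2ps = -168 + 6ps, so ps = 68.75.
Buyers pay pb = 68.75 − 27 = 41.75; q' = -168 + 6·68.75 = 244.5.
Buyers' price falls by p* − pb = 62 − 41.75 = 20.25; sellers' price rises by ps − p* = 68.75 − 62 = 6.75.

Buyers gain £20.25 per unit; sellers gain £6.75 per unit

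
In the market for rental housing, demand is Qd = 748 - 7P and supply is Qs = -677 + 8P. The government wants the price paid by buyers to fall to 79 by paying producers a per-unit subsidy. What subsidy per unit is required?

Required subsidy s = 30 per unit

At a buyer price of 79, quantity demanded is 748 − 7·79 = 195.
Sellers supply 195 only when they receive Ps with -677 + 8·Ps = 195, i.e. Ps = 109.
s = Ps − Pb = 109 − 79 = 30.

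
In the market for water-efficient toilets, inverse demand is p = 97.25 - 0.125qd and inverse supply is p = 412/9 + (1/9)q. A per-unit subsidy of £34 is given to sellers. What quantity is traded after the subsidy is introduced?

q' = 362

Pre-subsidy: 97.25 - 0.125q = 412/9 + (1/9)q gives q* = 218 and p* = 70.
With the subsidy, sellers receive ps = pb + 34 for each unit, where pb is the price buyers pay.
On the curves, pb = 97.25 - 0.125q and ps = 412/9 + (1/9)q; the wedge ps − pb = 34 gives 412/9 + (1/9)q − (97.25 - 0.125q) = 34, so q' = 362.
Then pb = 97.25 − 0.125·362 = 52 and ps = 412/9 + (1/9)·362 = 86.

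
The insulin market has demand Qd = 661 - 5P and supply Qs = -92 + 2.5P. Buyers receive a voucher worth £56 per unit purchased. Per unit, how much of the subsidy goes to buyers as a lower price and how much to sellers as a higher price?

Buyers gain 56/3 per unit; sellers gain 112/3 per unit

Pre-subsidy: 661 - 5P = -92 + 2.5P gives P* = 100.4, Q* = 159.
With the rebate, buyers effectively pay Pb = Ps − 56, where Ps is the price sellers receive.
Demand in terms of Ps becomes Qd = 661 − 5(Ps − 56) = 941 - 5Ps. Setting this equal to supply: 941 - 5Ps = -92 + 2.5Ps, so Ps = 2066/15.
Buyers pay Pb = 2066/15 − 56 = 1226/15; Q' = -92 + 2.5·(2066/15) = 757/3.
Buyers' price falls by P* − Pb = 100.4 − 1226/15 = 56/3; sellers' price rises by Ps − P* = 2066/15 − 100.4 = 112/3.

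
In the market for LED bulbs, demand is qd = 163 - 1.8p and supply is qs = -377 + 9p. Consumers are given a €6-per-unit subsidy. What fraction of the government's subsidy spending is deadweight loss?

DWL / government spending = 9/164

Pre-subsidy: 163 - 1.8p = -377 + 9p gives p* = 50, q* = 73.
With the rebate, buyers effectively pay pb = ps − 6, where ps is the price sellers receive.
Demand in terms of ps becomes qd = 163 − 1.8(ps − 6) = 173.8 - 1.8ps. Setting this equal to supply: 173.8 - 1.8ps = -377 + 9ps, so ps = 51.
Buyers pay pb = 51 − 6 = 45; q' = -377 + 9·51 = 82.
ΔCS = ½(73 + 82)(50 − 45) = 387.5; ΔPS = ½(73 + 82)(51 − 50) = 77.5.
Government spending = 6 × 82 = 492.
DWL = ½ × 6 × (82 − 73) = 27; fraction = 27 / 492 = 9/164.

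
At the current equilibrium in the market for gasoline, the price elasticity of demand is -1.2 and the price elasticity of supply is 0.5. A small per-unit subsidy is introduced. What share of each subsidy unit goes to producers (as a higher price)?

Producer share = 12/17

For a small subsidy around the equilibrium, the benefit split depends on the relative slopes, which at a point are proportional to the elasticities.
Buyer share = εs/(εs + |εd|) = 0.5/(0.5 + 1.2) = 5/17; seller share = |εd|/(εs + |εd|) = 12/17.
So producers capture 12/17 of the subsidy.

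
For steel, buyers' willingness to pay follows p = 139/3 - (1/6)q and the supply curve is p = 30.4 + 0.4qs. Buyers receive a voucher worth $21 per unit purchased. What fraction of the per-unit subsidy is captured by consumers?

Pre-subsidy: 139/3 - (1/6)q = 30.4 + 0.4q gives q* = 478/17 and p* = 708/17.
With the rebate, buyers effectively pay pb = ps − 21, where ps is the price sellers receive.
On the curves, pb = 139/3 - (1/6)q and ps = 30.4 + 0.4q; the wedge ps − pb = 21 gives 30.4 + 0.4q − (139/3 - (1/6)q) = 21, so q' = 1108/17.
Then pb = 139/3 − (1/6)·(1108/17) = 603/17 and ps = 30.4 + 0.4·(1108/17) = 960/17.
Buyers' price falls by p* − pb = 708/17 − 603/17 = 105/17; sellers' price rises by ps − p* = 960/17 − 708/17 = 252/17.
So consumers capture (105/17)/21 = 5/17 of each unit of subsidy.

Consumer share = 5/17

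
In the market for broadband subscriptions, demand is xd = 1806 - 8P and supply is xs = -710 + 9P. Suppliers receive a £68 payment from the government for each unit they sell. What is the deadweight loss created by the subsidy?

Deadweight loss = £9792

Pre-subsidy: 1806 - 8P = -710 + 9P gives P* = 148, x* = 622.
With the subsidy, sellers receive Ps = Pb + 68 for each unit, where Pb is the price buyers pay.
Supply in terms of Pb becomes xs = -710 + 9(Pb + 68) = -98 + 9Pb. Setting this equal to demand: 1806 - 8Pb = -98 + 9Pb, so Pb = 112.
Sellers receive Ps = 112 + 68 = 180; x' = 1806 − 8·112 = 910.
The subsidy expands output by 910 − 622 = 288 past the efficient level; on those units the gap between marginal cost and willingness to pay runs from 0 up to 68.
DWL = ½ × 68 × 288 = 9792.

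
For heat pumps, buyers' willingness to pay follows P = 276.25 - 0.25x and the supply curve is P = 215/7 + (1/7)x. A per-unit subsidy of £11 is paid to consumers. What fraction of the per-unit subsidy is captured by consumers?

Pre-subsidy: 276.25 - 0.25x = 215/7 + (1/7)x gives x* = 625 and P* = 120.
With the rebate, buyers effectively pay Pb = Ps − 11, where Ps is the price sellers receive.
On the curves, Pb = 276.25 - 0.25x and Ps = 215/7 + (1/7)x; the wedge Ps − Pb = 11 gives 215/7 + (1/7)x − (276.25 - 0.25x) = 11, so x' = 653.
Then Pb = 276.25 − 0.25·653 = 113 and Ps = 215/7 + (1/7)·653 = 124.
Buyers' price falls by P* − Pb = 120 − 113 = 7; sellers' price rises by Ps − P* = 124 − 120 = 4.
So consumers capture 7/11 = 7/11 of each unit of subsidy.

Consumer share = 7/11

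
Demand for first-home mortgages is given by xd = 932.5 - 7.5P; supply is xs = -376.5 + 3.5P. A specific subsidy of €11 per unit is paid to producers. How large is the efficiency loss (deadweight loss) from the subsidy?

Deadweight loss = €144.375

Pre-subsidy: 932.5 - 7.5P = -376.5 + 3.5P gives P* = 119, x* = 40.
With the subsidy, sellers receive Ps = Pb + 11 for each unit, where Pb is the price buyers pay.
Supply in terms of Pb becomes xs = -376.5 + 3.5(Pb + 11) = -338 + 3.5Pb. Setting this equal to demand: 932.5 - 7.5Pb = -338 + 3.5Pb, so Pb = 115.5.
Sellers receive Ps = 115.5 + 11 = 126.5; x' = 932.5 − 7.5·115.5 = 66.25.
The subsidy expands output by 66.25 − 40 = 26.25 past the efficient level; on those units the gap between marginal cost and willingness to pay runs from 0 up to 11.
DWL = ½ × 11 × 26.25 = 144.375.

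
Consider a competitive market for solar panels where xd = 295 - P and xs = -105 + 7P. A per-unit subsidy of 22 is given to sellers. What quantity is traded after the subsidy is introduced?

Pre-subsidy: 295 - P = -105 + 7P gives P* = 50, x* = 245.
With the subsidy, sellers receive Ps = Pb + 22 for each unit, where Pb is the price buyers pay.
Supply in terms of Pb becomes xs = -105 + 7(Pb + 22) = 49 + 7Pb. Setting this equal to demand: 295 - Pb = 49 + 7Pb, so Pb = 30.75.
Sellers receive Ps = 30.75 + 22 = 52.75; x' = 295 − 1·30.75 = 264.25.

x' = 264.25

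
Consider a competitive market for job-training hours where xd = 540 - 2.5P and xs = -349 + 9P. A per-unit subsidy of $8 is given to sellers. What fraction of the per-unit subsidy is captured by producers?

Producer share = 5/23

Pre-subsidy: 540 - 2.5P = -349 + 9P gives P* = 1778/23, x* = 7975/23.
With the subsidy, sellers receive Ps = Pb + 8 for each unit, where Pb is the price buyers pay.
Supply in terms of Pb becomes xs = -349 + 9(Pb + 8) = -277 + 9Pb. Setting this equal to demand: 540 - 2.5Pb = -277 + 9Pb, so Pb = 1634/23.
Sellers receive Ps = 1634/23 + 8 = 1818/23; x' = 540 − 2.5·(1634/23) = 8335/23.
Buyers' price falls by P* − Pb = 1778/23 − 1634/23 = 144/23; sellers' price rises by Ps − P* = 1818/23 − 1778/23 = 40/23.
So producers capture (40/23)/8 = 5/23 of each unit of subsidy.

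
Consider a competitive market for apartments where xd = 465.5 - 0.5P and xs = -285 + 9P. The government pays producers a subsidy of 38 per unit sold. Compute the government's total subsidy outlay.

Government cost = 16872

Pre-subsidy: 465.5 - 0.5P = -285 + 9P gives P* = 79, x* = 426.
With the subsidy, sellers receive Ps = Pb + 38 for each unit, where Pb is the price buyers pay.
Supply in terms of Pb becomes xs = -285 + 9(Pb + 38) = 57 + 9Pb. Setting this equal to demand: 465.5 - 0.5Pb = 57 + 9Pb, so Pb = 43.
Sellers receive Ps = 43 + 38 = 81; x' = 465.5 − 0.5·43 = 444.
Government outlay = subsidy × quantity = 38 × 444 = 16872.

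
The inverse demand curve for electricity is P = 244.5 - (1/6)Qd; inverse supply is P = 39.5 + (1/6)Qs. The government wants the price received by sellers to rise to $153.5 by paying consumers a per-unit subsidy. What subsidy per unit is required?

Required subsidy s = $23 per unit

At a seller price of 153.5, quantity supplied is -237 + 6·153.5 = 684.
Buyers absorb 684 only when they pay Pb = 244.5 − (1/6)·684 = 130.5.
s = Ps − Pb = 153.5 − 130.5 = 23.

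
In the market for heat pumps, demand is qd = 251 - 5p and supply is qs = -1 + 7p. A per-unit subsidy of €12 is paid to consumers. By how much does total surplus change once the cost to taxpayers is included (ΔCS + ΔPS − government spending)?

Pre-subsidy: 251 - 5p = -1 + 7p gives p* = 21, q* = 146.
With the rebate, buyers effectively pay pb = ps − 12, where ps is the price sellers receive.
Demand in terms of ps becomes qd = 251 − 5(ps − 12) = 311 - 5ps. Setting this equal to supply: 311 - 5ps = -1 + 7ps, so ps = 26.
Buyers pay pb = 26 − 12 = 14; q' = -1 + 7·26 = 181.
ΔCS = ½(146 + 181)(21 − 14) = 1144.5; ΔPS = ½(146 + 181)(26 − 21) = 817.5.
Government spending = 12 × 181 = 2172.
Net change = 1144.5 + 817.5 − 2172 = -210. The loss equals the DWL triangle ½·12·35.

Net change in total surplus = -€210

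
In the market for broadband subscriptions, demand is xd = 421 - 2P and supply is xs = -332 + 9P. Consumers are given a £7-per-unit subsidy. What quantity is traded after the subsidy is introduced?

Pre-subsidy: 421 - 2P = -332 + 9P gives P* = 753/11, x* = 3125/11.
With the rebate, buyers effectively pay Pb = Ps − 7, where Ps is the price sellers receive.
Demand in terms of Ps becomes xd = 421 − 2(Ps − 7) = 435 - 2Ps. Setting this equal to supply: 435 - 2Ps = -332 + 9Ps, so Ps = 767/11.
Buyers pay Pb = 767/11 − 7 = 690/11; x' = -332 + 9·(767/11) = 3251/11.

x' = 3251/11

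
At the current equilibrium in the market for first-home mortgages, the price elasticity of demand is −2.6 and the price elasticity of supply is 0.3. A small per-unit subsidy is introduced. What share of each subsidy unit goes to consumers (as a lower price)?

Consumer share = 3/29

For a small subsidy around the equilibrium, the benefit split depends on the relative slopes, which at a point are proportional to the elasticities.
Buyer share = εs/(εs + |εd|) = 0.3/(0.3 + 2.6) = 3/29; seller share = |εd|/(εs + |εd|) = 26/29.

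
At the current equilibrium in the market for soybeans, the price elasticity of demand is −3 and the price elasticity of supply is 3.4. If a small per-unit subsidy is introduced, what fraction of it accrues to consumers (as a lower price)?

For a small subsidy around the equilibrium, the benefit split depends on the relative slopes, which at a point are proportional to the elasticities.
Buyer share = εs/(εs + |εd|) = 3.4/(3.4 + 3) = 0.53125; seller share = |εd|/(εs + |εd|) = 0.46875.

Consumer share = 0.53125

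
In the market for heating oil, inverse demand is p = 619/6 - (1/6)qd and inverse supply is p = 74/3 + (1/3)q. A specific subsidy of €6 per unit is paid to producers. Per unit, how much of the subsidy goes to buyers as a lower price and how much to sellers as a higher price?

Pre-subsidy: 619/6 - (1/6)q = 74/3 + (1/3)q gives q* = 157 and p* = 77.
With the subsidy, sellers receive ps = pb + 6 for each unit, where pb is the price buyers pay.
On the curves, pb = 619/6 - (1/6)q and ps = 74/3 + (1/3)q; the wedge ps − pb = 6 gives 74/3 + (1/3)q − (619/6 - (1/6)q) = 6, so q' = 169.
Then pb = 619/6 − (1/6)·169 = 75 and ps = 74/3 + (1/3)·169 = 81.
Buyers' price falls by p* − pb = 77 − 75 = 2; sellers' price rises by ps − p* = 81 − 77 = 4.

Buyers gain €2 per unit; sellers gain €4 per unit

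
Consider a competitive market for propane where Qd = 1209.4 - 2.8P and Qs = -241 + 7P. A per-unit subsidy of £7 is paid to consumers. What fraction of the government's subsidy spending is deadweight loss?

DWL / government spending = 7/809

Pre-subsidy: 1209.4 - 2.8P = -241 + 7P gives P* = 148, Q* = 795.
With the rebate, buyers effectively pay Pb = Ps − 7, where Ps is the price sellers receive.
Demand in terms of Ps becomes Qd = 1209.4 − 2.8(Ps − 7) = 1229 - 2.8Ps. Setting this equal to supply: 1229 - 2.8Ps = -241 + 7Ps, so Ps = 150.
Buyers pay Pb = 150 − 7 = 143; Q' = -241 + 7·150 = 809.
ΔCS = ½(795 + 809)(148 − 143) = 4010; ΔPS = ½(795 + 809)(150 − 148) = 1604.
Government spending = 7 × 809 = 5663.
DWL = ½ × 7 × (809 − 795) = 49; fraction = 49 / 5663 = 7/809.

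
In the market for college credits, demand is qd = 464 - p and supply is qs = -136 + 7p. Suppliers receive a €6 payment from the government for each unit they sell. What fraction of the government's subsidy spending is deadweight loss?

DWL / government spending = 21/3154

Pre-subsidy: 464 - p = -136 + 7p gives p* = 75, q* = 389.
With the subsidy, sellers receive ps = pb + 6 for each unit, where pb is the price buyers pay.
Supply in terms of pb becomes qs = -136 + 7(pb + 6) = -94 + 7pb. Setting this equal to demand: 464 - pb = -94 + 7pb, so pb = 69.75.
Sellers receive ps = 69.75 + 6 = 75.75; q' = 464 − 1·69.75 = 394.25.
ΔCS = ½(389 + 394.25)(75 − 69.75) = 2056.03125; ΔPS = ½(389 + 394.25)(75.75 − 75) = 293.71875.
Government spending = 6 × 394.25 = 2365.5.
DWL = ½ × 6 × (394.25 − 389) = 15.75; fraction = 15.75 / 2365.5 = 21/3154.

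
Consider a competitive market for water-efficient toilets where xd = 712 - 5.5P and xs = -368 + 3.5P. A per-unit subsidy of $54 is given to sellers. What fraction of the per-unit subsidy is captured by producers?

Pre-subsidy: 712 - 5.5P = -368 + 3.5P gives P* = 120, x* = 52.
With the subsidy, sellers receive Ps = Pb + 54 for each unit, where Pb is the price buyers pay.
Supply in terms of Pb becomes xs = -368 + 3.5(Pb + 54) = -179 + 3.5Pb. Setting this equal to demand: 712 - 5.5Pb = -179 + 3.5Pb, so Pb = 99.
Sellers receive Ps = 99 + 54 = 153; x' = 712 − 5.5·99 = 167.5.
Buyers' price falls by P* − Pb = 120 − 99 = 21; sellers' price rises by Ps − P* = 153 − 120 = 33.
So producers capture 33/54 = 11/18 of each unit of subsidy.

Producer share = 11/18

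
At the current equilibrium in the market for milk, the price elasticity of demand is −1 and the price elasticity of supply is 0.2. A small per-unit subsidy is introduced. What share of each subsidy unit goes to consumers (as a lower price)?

For a small subsidy around the equilibrium, the benefit split depends on the relative slopes, which at a point are proportional to the elasticities.
Buyer share = εs/(εs + |εd|) = 0.2/(0.2 + 1) = 1/6; seller share = |εd|/(εs + |εd|) = 5/6.

Consumer share = 1/6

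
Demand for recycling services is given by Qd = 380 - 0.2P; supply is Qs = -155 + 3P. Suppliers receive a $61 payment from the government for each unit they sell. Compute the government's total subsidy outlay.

Government cost = $21838

Pre-subsidy: 380 - 0.2P = -155 + 3P gives P* = 167.1875, Q* = 346.5625.
With the subsidy, sellers receive Ps = Pb + 61 for each unit, where Pb is the price buyers pay.
Supply in terms of Pb becomes Qs = -155 + 3(Pb + 61) = 28 + 3Pb. Setting this equal to demand: 380 - 0.2Pb = 28 + 3Pb, so Pb = 110.
Sellers receive Ps = 110 + 61 = 171; Q' = 380 − 0.2·110 = 358.
Government outlay = subsidy × quantity = 61 × 358 = 21838.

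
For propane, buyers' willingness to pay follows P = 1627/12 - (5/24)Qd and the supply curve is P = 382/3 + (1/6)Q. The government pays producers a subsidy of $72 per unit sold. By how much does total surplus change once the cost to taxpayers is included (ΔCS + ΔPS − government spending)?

Net change in total surplus = -$6912

Pre-subsidy: 1627/12 - (5/24)Q = 382/3 + (1/6)Q gives Q* = 22 and P* = 131.
With the subsidy, sellers receive Ps = Pb + 72 for each unit, where Pb is the price buyers pay.
On the curves, Pb = 1627/12 - (5/24)Q and Ps = 382/3 + (1/6)Q; the wedge Ps − Pb = 72 gives 382/3 + (1/6)Q − (1627/12 - (5/24)Q) = 72, so Q' = 214.
Then Pb = 1627/12 − (5/24)·214 = 91 and Ps = 382/3 + (1/6)·214 = 163.
ΔCS = ½(22 + 214)(131 − 91) = 4720; ΔPS = ½(22 + 214)(163 − 131) = 3776.
Government spending = 72 × 214 = 15408.
Net change = 4720 + 3776 − 15408 = -6912. The loss equals the DWL triangle ½·72·192.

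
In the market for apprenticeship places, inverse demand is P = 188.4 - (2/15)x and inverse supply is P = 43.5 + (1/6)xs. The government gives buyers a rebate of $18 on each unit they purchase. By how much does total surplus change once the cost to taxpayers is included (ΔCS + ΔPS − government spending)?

Net change in total surplus = -$540

Pre-subsidy: 188.4 - (2/15)x = 43.5 + (1/6)x gives x* = 483 and P* = 124.
With the rebate, buyers effectively pay Pb = Ps − 18, where Ps is the price sellers receive.
On the curves, Pb = 188.4 - (2/15)x and Ps = 43.5 + (1/6)x; the wedge Ps − Pb = 18 gives 43.5 + (1/6)x − (188.4 - (2/15)x) = 18, so x' = 543.
Then Pb = 188.4 − (2/15)·543 = 116 and Ps = 43.5 + (1/6)·543 = 134.
ΔCS = ½(483 + 543)(124 − 116) = 4104; ΔPS = ½(483 + 543)(134 − 124) = 5130.
Government spending = 18 × 543 = 9774.
Net change = 4104 + 5130 − 9774 = -540. The loss equals the DWL triangle ½·18·60.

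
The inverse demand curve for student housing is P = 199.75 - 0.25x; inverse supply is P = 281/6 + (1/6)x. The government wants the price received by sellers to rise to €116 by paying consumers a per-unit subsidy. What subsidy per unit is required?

At a seller price of 116, quantity supplied is -281 + 6·116 = 415.
Buyers absorb 415 only when they pay Pb = 199.75 − 0.25·415 = 96.
s = Ps − Pb = 116 − 96 = 20.

Required subsidy s = €20 per unit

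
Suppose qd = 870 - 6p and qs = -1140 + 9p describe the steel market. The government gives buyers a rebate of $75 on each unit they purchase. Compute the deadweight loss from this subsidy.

Pre-subsidy: 870 - 6p = -1140 + 9p gives p* = 134, q* = 66.
With the rebate, buyers effectively pay pb = ps − 75, where ps is the price sellers receive.
Demand in terms of ps becomes qd = 870 − 6(ps − 75) = 1320 - 6ps. Setting this equal to supply: 1320 - 6ps = -1140 + 9ps, so ps = 164.
Buyers pay pb = 164 − 75 = 89; q' = -1140 + 9·164 = 336.
The subsidy expands output by 336 − 66 = 270 past the efficient level; on those units the gap between marginal cost and willingness to pay runs from 0 up to 75.
DWL = ½ × 75 × 270 = 10125.

Deadweight loss = $10125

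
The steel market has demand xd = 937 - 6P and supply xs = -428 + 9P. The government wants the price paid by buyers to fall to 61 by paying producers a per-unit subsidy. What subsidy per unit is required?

Required subsidy s = 50 per unit

At a buyer price of 61, quantity demanded is 937 − 6·61 = 571.
Sellers supply 571 only when they receive Ps with -428 + 9·Ps = 571, i.e. Ps = 111.
s = Ps − Pb = 111 − 61 = 50.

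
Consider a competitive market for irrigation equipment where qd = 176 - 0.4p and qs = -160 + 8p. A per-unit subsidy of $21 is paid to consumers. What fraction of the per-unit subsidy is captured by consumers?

Pre-subsidy: 176 - 0.4p = -160 + 8p gives p* = 40, q* = 160.
With the rebate, buyers effectively pay pb = ps − 21, where ps is the price sellers receive.
Demand in terms of ps becomes qd = 176 − 0.4(ps − 21) = 184.4 - 0.4ps. Setting this equal to supply: 184.4 - 0.4ps = -160 + 8ps, so ps = 41.
Buyers pay pb = 41 − 21 = 20; q' = -160 + 8·41 = 168.
Buyers' price falls by p* − pb = 40 − 20 = 20; sellers' price rises by ps − p* = 41 − 40 = 1.
So consumers capture 20/21 = 20/21 of each unit of subsidy.

Consumer share = 20/21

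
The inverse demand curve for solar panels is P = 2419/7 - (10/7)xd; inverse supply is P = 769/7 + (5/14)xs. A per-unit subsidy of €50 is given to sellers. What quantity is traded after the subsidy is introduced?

Pre-subsidy: 2419/7 - (10/7)x = 769/7 + (5/14)x gives x* = 132 and P* = 157.
With the subsidy, sellers receive Ps = Pb + 50 for each unit, where Pb is the price buyers pay.
On the curves, Pb = 2419/7 - (10/7)x and Ps = 769/7 + (5/14)x; the wedge Ps − Pb = 50 gives 769/7 + (5/14)x − (2419/7 - (10/7)x) = 50, so x' = 160.
Then Pb = 2419/7 − (10/7)·160 = 117 and Ps = 769/7 + (5/14)·160 = 167.

x' = 160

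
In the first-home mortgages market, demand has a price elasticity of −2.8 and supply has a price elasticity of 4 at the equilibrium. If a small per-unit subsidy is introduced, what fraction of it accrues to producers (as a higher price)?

For a small subsidy around the equilibrium, the benefit split depends on the relative slopes, which at a point are proportional to the elasticities.
Buyer share = εs/(εs + |εd|) = 4/(4 + 2.8) = 10/17; seller share = |εd|/(εs + |εd|) = 7/17.
So producers capture 7/17 of the subsidy.

Producer share = 7/17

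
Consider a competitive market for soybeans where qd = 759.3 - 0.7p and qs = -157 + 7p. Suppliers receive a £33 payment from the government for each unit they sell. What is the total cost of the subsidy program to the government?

Pre-subsidy: 759.3 - 0.7p = -157 + 7p gives p* = 119, q* = 676.
With the subsidy, sellers receive ps = pb + 33 for each unit, where pb is the price buyers pay.
Supply in terms of pb becomes qs = -157 + 7(pb + 33) = 74 + 7pb. Setting this equal to demand: 759.3 - 0.7pb = 74 + 7pb, so pb = 89.
Sellers receive ps = 89 + 33 = 122; q' = 759.3 − 0.7·89 = 697.
Government outlay = subsidy × quantity = 33 × 697 = 23001.

Government cost = £23001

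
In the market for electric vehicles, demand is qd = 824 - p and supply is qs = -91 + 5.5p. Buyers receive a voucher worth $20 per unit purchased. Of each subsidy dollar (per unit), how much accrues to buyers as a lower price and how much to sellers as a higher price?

Buyers gain 220/13 per unit; sellers gain 40/13 per unit

Pre-subsidy: 824 - p = -91 + 5.5p gives p* = 1830/13, q* = 8882/13.
With the rebate, buyers effectively pay pb = ps − 20, where ps is the price sellers receive.
Demand in terms of ps becomes qd = 824 − 1(ps − 20) = 844 - ps. Setting this equal to supply: 844 - ps = -91 + 5.5ps, so ps = 1870/13.
Buyers pay pb = 1870/13 − 20 = 1610/13; q' = -91 + 5.5·(1870/13) = 9102/13.
Buyers' price falls by p* − pb = 1830/13 − 1610/13 = 220/13; sellers' price rises by ps − p* = 1870/13 − 1830/13 = 40/13.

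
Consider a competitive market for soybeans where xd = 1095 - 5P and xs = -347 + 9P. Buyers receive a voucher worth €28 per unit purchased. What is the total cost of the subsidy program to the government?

Government cost = €18760

Pre-subsidy: 1095 - 5P = -347 + 9P gives P* = 103, x* = 580.
With the rebate, buyers effectively pay Pb = Ps − 28, where Ps is the price sellers receive.
Demand in terms of Ps becomes xd = 1095 − 5(Ps − 28) = 1235 - 5Ps. Setting this equal to supply: 1235 - 5Ps = -347 + 9Ps, so Ps = 113.
Buyers pay Pb = 113 − 28 = 85; x' = -347 + 9·113 = 670.
Government outlay = subsidy × quantity = 28 × 670 = 18760.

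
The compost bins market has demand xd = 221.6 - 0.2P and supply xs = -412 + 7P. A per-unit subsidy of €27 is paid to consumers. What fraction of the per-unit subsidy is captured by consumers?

Pre-subsidy: 221.6 - 0.2P = -412 + 7P gives P* = 88, x* = 204.
With the rebate, buyers effectively pay Pb = Ps − 27, where Ps is the price sellers receive.
Demand in terms of Ps becomes xd = 221.6 − 0.2(Ps − 27) = 227 - 0.2Ps. Setting this equal to supply: 227 - 0.2Ps = -412 + 7Ps, so Ps = 88.75.
Buyers pay Pb = 88.75 − 27 = 61.75; x' = -412 + 7·88.75 = 209.25.
Buyers' price falls by P* − Pb = 88 − 61.75 = 26.25; sellers' price rises by Ps − P* = 88.75 − 88 = 0.75.
So consumers capture 26.25/27 = 35/36 of each unit of subsidy.

Consumer share = 35/36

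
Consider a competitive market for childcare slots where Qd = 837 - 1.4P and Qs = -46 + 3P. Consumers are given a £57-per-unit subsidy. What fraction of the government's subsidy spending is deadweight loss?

Pre-subsidy: 837 - 1.4P = -46 + 3P gives P* = 4415/22, Q* = 12233/22.
With the rebate, buyers effectively pay Pb = Ps − 57, where Ps is the price sellers receive.
Demand in terms of Ps becomes Qd = 837 − 1.4(Ps − 57) = 916.8 - 1.4Ps. Setting this equal to supply: 916.8 - 1.4Ps = -46 + 3Ps, so Ps = 2407/11.
Buyers pay Pb = 2407/11 − 57 = 1780/11; Q' = -46 + 3·(2407/11) = 6715/11.
ΔCS = ½(12233/22 + 6715/11)(4415/22 − 1780/11) = 1994715/88; ΔPS = ½(12233/22 + 6715/11)(2407/11 − 4415/22) = 930867/88.
Government spending = 57 × 6715/11 = 382755/11.
DWL = ½ × 57 × (6715/11 − 12233/22) = 68229/44; fraction = (68229/44) / (382755/11) = 1197/26860.

DWL / government spending = 1197/26860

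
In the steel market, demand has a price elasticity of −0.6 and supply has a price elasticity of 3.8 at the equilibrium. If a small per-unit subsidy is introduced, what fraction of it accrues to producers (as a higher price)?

For a small subsidy around the equilibrium, the benefit split depends on the relative slopes, which at a point are proportional to the elasticities.
Buyer share = εs/(εs + |εd|) = 3.8/(3.8 + 0.6) = 19/22; seller share = |εd|/(εs + |εd|) = 3/22.
So producers capture 3/22 of the subsidy.

Producer share = 3/22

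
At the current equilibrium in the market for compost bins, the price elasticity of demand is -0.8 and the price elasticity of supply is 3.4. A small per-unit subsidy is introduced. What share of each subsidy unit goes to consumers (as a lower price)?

For a small subsidy around the equilibrium, the benefit split depends on the relative slopes, which at a point are proportional to the elasticities.
Buyer share = εs/(εs + |εd|) = 3.4/(3.4 + 0.8) = 17/21; seller share = |εd|/(εs + |εd|) = 4/21.

Consumer share = 17/21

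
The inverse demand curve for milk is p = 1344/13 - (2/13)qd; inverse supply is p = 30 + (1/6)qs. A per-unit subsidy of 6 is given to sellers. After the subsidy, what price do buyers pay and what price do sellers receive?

Buyers pay 65.28; sellers receive 71.28

Pre-subsidy: 1344/13 - (2/13)q = 30 + (1/6)q gives q* = 228.96 and p* = 68.16.
With the subsidy, sellers receive ps = pb + 6 for each unit, where pb is the price buyers pay.
On the curves, pb = 1344/13 - (2/13)q and ps = 30 + (1/6)q; the wedge ps − pb = 6 gives 30 + (1/6)q − (1344/13 - (2/13)q) = 6, so q' = 247.68.
Then pb = 1344/13 − (2/13)·247.68 = 65.28 and ps = 30 + (1/6)·247.68 = 71.28.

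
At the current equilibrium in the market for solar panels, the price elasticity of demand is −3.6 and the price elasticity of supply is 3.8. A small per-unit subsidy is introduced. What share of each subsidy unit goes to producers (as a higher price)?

For a small subsidy around the equilibrium, the benefit split depends on the relative slopes, which at a point are proportional to the elasticities.
Buyer share = εs/(εs + |εd|) = 3.8/(3.8 + 3.6) = 19/37; seller share = |εd|/(εs + |εd|) = 18/37.
So producers capture 18/37 of the subsidy.

Producer share = 18/37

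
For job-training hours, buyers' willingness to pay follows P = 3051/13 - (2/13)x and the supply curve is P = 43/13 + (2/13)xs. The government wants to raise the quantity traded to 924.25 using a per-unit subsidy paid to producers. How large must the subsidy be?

Required subsidy s = 53 per unit

At x = 924.25, from the demand curve buyers pay Pb = 3051/13 − (2/13)·924.25 = 92.5; from the supply curve sellers need Ps = 43/13 + (2/13)·924.25 = 145.5.
The subsidy must fill the gap: s = Ps − Pb = 145.5 − 92.5 = 53.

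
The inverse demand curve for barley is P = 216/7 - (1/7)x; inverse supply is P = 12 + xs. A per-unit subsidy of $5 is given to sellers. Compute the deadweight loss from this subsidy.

Pre-subsidy: 216/7 - (1/7)x = 12 + x gives x* = 16.5 and P* = 28.5.
With the subsidy, sellers receive Ps = Pb + 5 for each unit, where Pb is the price buyers pay.
On the curves, Pb = 216/7 - (1/7)x and Ps = 12 + x; the wedge Ps − Pb = 5 gives 12 + x − (216/7 - (1/7)x) = 5, so x' = 20.875.
Then Pb = 216/7 − (1/7)·20.875 = 27.875 and Ps = 12 + 1·20.875 = 32.875.
The subsidy expands output by 20.875 − 16.5 = 4.375 past the efficient level; on those units the gap between marginal cost and willingness to pay runs from 0 up to 5.
DWL = ½ × 5 × 4.375 = 10.9375.

Deadweight loss = $10.9375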